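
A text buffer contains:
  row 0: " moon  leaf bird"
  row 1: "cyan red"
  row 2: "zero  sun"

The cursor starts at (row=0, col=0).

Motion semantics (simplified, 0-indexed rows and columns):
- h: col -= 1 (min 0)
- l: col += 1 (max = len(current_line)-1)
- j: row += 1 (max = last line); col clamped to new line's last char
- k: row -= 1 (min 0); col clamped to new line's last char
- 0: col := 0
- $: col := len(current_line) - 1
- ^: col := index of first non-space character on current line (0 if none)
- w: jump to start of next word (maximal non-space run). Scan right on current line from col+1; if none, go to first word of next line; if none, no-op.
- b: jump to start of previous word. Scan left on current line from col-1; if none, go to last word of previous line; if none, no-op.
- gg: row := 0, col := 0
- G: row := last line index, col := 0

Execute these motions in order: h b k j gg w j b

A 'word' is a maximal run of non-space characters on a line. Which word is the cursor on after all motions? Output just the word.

Answer: cyan

Derivation:
After 1 (h): row=0 col=0 char='_'
After 2 (b): row=0 col=0 char='_'
After 3 (k): row=0 col=0 char='_'
After 4 (j): row=1 col=0 char='c'
After 5 (gg): row=0 col=0 char='_'
After 6 (w): row=0 col=1 char='m'
After 7 (j): row=1 col=1 char='y'
After 8 (b): row=1 col=0 char='c'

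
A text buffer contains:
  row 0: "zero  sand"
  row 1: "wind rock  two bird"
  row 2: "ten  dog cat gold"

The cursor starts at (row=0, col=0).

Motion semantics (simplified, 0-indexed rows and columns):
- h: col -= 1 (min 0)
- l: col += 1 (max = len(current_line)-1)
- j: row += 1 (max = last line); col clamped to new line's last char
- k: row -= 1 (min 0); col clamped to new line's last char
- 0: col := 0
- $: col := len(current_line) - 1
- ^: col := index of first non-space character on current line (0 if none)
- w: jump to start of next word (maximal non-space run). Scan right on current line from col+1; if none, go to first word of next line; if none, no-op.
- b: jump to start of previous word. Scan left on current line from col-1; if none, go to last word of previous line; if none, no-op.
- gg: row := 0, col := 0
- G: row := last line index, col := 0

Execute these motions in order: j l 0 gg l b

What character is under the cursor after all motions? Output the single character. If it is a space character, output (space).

Answer: z

Derivation:
After 1 (j): row=1 col=0 char='w'
After 2 (l): row=1 col=1 char='i'
After 3 (0): row=1 col=0 char='w'
After 4 (gg): row=0 col=0 char='z'
After 5 (l): row=0 col=1 char='e'
After 6 (b): row=0 col=0 char='z'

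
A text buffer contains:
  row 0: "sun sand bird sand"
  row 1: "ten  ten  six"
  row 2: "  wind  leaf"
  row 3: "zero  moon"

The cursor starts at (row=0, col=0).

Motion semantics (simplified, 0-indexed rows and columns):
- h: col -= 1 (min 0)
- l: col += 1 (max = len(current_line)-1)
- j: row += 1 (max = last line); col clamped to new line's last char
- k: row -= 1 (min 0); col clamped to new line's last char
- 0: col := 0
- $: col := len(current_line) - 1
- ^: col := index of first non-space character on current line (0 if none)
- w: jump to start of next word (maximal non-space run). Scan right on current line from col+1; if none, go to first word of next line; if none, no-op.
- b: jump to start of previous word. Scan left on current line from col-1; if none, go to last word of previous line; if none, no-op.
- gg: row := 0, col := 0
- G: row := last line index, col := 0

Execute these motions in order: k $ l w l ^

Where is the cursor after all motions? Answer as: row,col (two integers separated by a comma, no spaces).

Answer: 1,0

Derivation:
After 1 (k): row=0 col=0 char='s'
After 2 ($): row=0 col=17 char='d'
After 3 (l): row=0 col=17 char='d'
After 4 (w): row=1 col=0 char='t'
After 5 (l): row=1 col=1 char='e'
After 6 (^): row=1 col=0 char='t'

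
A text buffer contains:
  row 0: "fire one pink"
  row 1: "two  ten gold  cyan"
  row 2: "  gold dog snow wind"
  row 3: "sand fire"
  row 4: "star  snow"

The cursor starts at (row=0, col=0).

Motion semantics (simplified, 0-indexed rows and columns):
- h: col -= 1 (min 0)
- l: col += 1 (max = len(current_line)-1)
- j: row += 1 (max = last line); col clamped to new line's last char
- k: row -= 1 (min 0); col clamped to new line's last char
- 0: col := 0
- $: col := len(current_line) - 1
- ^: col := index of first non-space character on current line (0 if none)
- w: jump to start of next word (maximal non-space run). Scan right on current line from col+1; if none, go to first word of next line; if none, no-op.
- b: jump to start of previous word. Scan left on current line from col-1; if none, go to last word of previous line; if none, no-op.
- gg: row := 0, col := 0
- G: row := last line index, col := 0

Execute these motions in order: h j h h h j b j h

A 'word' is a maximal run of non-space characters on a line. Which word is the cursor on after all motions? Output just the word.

After 1 (h): row=0 col=0 char='f'
After 2 (j): row=1 col=0 char='t'
After 3 (h): row=1 col=0 char='t'
After 4 (h): row=1 col=0 char='t'
After 5 (h): row=1 col=0 char='t'
After 6 (j): row=2 col=0 char='_'
After 7 (b): row=1 col=15 char='c'
After 8 (j): row=2 col=15 char='_'
After 9 (h): row=2 col=14 char='w'

Answer: snow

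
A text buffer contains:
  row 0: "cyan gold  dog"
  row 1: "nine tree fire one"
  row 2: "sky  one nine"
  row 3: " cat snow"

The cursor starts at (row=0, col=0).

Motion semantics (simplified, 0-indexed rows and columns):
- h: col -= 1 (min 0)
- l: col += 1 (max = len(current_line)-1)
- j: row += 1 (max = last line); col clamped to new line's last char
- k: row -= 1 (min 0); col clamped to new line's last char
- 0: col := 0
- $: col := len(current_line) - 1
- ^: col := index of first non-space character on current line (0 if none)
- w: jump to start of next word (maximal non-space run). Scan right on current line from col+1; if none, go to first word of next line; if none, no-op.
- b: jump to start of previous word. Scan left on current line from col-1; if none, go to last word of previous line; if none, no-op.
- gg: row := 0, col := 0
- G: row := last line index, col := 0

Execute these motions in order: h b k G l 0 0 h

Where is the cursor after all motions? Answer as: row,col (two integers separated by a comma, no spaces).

Answer: 3,0

Derivation:
After 1 (h): row=0 col=0 char='c'
After 2 (b): row=0 col=0 char='c'
After 3 (k): row=0 col=0 char='c'
After 4 (G): row=3 col=0 char='_'
After 5 (l): row=3 col=1 char='c'
After 6 (0): row=3 col=0 char='_'
After 7 (0): row=3 col=0 char='_'
After 8 (h): row=3 col=0 char='_'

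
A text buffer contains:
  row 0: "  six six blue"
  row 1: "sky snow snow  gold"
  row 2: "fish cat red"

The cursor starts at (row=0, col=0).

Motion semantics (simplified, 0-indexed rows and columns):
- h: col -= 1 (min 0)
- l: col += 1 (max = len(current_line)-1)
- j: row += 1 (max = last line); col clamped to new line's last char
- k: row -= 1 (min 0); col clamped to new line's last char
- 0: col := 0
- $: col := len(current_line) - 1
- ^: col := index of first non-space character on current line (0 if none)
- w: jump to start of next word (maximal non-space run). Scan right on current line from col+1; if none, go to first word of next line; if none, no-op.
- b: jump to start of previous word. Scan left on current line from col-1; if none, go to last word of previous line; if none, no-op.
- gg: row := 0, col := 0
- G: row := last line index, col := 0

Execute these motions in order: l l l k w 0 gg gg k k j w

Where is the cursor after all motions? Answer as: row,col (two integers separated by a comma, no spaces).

Answer: 1,4

Derivation:
After 1 (l): row=0 col=1 char='_'
After 2 (l): row=0 col=2 char='s'
After 3 (l): row=0 col=3 char='i'
After 4 (k): row=0 col=3 char='i'
After 5 (w): row=0 col=6 char='s'
After 6 (0): row=0 col=0 char='_'
After 7 (gg): row=0 col=0 char='_'
After 8 (gg): row=0 col=0 char='_'
After 9 (k): row=0 col=0 char='_'
After 10 (k): row=0 col=0 char='_'
After 11 (j): row=1 col=0 char='s'
After 12 (w): row=1 col=4 char='s'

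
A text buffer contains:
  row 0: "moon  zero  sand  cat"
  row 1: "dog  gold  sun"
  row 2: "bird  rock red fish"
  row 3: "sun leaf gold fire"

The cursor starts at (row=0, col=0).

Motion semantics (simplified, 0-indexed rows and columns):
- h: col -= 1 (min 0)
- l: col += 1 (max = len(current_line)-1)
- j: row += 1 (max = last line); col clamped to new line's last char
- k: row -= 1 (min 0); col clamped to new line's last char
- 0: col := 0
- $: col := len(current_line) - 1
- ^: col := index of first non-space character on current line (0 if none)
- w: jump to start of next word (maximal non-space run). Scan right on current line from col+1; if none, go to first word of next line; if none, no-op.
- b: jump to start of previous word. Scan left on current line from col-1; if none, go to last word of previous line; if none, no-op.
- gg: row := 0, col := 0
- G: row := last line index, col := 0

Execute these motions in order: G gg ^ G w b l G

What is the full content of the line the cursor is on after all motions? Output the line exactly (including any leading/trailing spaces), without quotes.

After 1 (G): row=3 col=0 char='s'
After 2 (gg): row=0 col=0 char='m'
After 3 (^): row=0 col=0 char='m'
After 4 (G): row=3 col=0 char='s'
After 5 (w): row=3 col=4 char='l'
After 6 (b): row=3 col=0 char='s'
After 7 (l): row=3 col=1 char='u'
After 8 (G): row=3 col=0 char='s'

Answer: sun leaf gold fire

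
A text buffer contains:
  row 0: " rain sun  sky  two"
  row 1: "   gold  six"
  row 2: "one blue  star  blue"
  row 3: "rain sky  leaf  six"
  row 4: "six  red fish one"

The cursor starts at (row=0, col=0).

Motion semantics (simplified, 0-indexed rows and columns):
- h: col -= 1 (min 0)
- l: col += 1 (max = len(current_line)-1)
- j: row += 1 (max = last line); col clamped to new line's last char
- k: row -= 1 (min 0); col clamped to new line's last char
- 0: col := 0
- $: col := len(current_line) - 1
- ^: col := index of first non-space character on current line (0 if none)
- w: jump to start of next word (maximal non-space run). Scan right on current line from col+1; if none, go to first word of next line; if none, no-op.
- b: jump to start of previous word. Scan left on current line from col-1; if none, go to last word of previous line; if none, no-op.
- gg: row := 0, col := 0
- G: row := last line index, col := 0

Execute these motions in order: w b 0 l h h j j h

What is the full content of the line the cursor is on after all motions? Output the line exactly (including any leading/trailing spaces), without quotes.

Answer: one blue  star  blue

Derivation:
After 1 (w): row=0 col=1 char='r'
After 2 (b): row=0 col=1 char='r'
After 3 (0): row=0 col=0 char='_'
After 4 (l): row=0 col=1 char='r'
After 5 (h): row=0 col=0 char='_'
After 6 (h): row=0 col=0 char='_'
After 7 (j): row=1 col=0 char='_'
After 8 (j): row=2 col=0 char='o'
After 9 (h): row=2 col=0 char='o'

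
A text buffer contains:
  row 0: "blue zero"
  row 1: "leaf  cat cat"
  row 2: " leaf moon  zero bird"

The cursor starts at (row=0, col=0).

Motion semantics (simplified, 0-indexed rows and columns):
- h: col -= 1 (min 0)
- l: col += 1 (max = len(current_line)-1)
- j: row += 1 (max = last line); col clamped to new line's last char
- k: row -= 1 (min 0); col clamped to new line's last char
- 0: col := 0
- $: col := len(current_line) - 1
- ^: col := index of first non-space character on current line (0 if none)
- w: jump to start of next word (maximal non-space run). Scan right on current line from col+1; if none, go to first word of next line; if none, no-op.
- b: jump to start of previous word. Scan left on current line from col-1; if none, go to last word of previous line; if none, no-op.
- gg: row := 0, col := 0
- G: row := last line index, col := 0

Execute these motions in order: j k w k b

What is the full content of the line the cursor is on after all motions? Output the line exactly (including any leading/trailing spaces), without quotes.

Answer: blue zero

Derivation:
After 1 (j): row=1 col=0 char='l'
After 2 (k): row=0 col=0 char='b'
After 3 (w): row=0 col=5 char='z'
After 4 (k): row=0 col=5 char='z'
After 5 (b): row=0 col=0 char='b'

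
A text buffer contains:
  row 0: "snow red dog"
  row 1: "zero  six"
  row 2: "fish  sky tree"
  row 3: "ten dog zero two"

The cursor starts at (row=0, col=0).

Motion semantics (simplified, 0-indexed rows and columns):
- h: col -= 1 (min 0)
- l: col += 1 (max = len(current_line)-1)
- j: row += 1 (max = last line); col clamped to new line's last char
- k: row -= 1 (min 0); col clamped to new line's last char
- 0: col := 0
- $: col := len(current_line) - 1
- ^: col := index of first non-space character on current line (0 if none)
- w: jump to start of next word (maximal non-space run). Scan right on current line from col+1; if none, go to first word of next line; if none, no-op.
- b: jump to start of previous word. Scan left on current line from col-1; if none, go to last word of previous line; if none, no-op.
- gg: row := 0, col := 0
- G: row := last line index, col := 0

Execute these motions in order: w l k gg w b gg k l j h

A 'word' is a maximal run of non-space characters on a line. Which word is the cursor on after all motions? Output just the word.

Answer: zero

Derivation:
After 1 (w): row=0 col=5 char='r'
After 2 (l): row=0 col=6 char='e'
After 3 (k): row=0 col=6 char='e'
After 4 (gg): row=0 col=0 char='s'
After 5 (w): row=0 col=5 char='r'
After 6 (b): row=0 col=0 char='s'
After 7 (gg): row=0 col=0 char='s'
After 8 (k): row=0 col=0 char='s'
After 9 (l): row=0 col=1 char='n'
After 10 (j): row=1 col=1 char='e'
After 11 (h): row=1 col=0 char='z'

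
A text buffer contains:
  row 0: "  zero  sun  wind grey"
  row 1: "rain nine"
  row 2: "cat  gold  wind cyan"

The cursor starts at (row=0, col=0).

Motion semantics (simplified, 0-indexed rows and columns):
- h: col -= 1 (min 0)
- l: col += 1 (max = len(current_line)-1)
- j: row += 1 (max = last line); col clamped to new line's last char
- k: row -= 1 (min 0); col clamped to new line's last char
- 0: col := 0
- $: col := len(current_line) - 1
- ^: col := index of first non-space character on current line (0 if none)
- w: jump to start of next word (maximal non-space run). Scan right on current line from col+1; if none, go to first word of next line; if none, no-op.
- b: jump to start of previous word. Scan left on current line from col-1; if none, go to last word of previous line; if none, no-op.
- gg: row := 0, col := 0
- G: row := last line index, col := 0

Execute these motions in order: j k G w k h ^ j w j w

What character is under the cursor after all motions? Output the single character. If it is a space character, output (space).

Answer: w

Derivation:
After 1 (j): row=1 col=0 char='r'
After 2 (k): row=0 col=0 char='_'
After 3 (G): row=2 col=0 char='c'
After 4 (w): row=2 col=5 char='g'
After 5 (k): row=1 col=5 char='n'
After 6 (h): row=1 col=4 char='_'
After 7 (^): row=1 col=0 char='r'
After 8 (j): row=2 col=0 char='c'
After 9 (w): row=2 col=5 char='g'
After 10 (j): row=2 col=5 char='g'
After 11 (w): row=2 col=11 char='w'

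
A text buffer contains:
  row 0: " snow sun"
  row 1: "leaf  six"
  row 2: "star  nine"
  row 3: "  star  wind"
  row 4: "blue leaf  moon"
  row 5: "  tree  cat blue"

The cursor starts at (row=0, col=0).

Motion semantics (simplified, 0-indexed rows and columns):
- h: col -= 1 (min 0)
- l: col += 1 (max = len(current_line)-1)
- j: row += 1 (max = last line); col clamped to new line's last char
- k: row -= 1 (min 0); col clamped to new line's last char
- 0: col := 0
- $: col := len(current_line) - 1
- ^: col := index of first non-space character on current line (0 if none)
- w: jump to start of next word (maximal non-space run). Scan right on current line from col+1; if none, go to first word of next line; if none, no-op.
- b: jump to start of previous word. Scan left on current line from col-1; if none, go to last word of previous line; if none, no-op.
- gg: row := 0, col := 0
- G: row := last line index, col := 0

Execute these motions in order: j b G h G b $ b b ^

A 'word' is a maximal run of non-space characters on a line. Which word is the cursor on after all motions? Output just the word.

After 1 (j): row=1 col=0 char='l'
After 2 (b): row=0 col=6 char='s'
After 3 (G): row=5 col=0 char='_'
After 4 (h): row=5 col=0 char='_'
After 5 (G): row=5 col=0 char='_'
After 6 (b): row=4 col=11 char='m'
After 7 ($): row=4 col=14 char='n'
After 8 (b): row=4 col=11 char='m'
After 9 (b): row=4 col=5 char='l'
After 10 (^): row=4 col=0 char='b'

Answer: blue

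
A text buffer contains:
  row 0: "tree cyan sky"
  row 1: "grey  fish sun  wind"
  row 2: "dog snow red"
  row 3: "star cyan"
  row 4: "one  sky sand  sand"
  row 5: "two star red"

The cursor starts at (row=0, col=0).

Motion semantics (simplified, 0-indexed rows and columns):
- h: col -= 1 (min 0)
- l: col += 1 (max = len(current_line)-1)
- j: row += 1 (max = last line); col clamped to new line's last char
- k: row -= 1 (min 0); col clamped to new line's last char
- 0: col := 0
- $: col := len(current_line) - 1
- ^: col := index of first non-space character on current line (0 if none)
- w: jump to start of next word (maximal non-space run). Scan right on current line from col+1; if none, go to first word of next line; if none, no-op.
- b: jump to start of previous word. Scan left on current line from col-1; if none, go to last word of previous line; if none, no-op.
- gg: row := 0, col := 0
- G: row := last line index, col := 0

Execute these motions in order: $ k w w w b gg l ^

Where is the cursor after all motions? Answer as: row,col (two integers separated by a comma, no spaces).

Answer: 0,0

Derivation:
After 1 ($): row=0 col=12 char='y'
After 2 (k): row=0 col=12 char='y'
After 3 (w): row=1 col=0 char='g'
After 4 (w): row=1 col=6 char='f'
After 5 (w): row=1 col=11 char='s'
After 6 (b): row=1 col=6 char='f'
After 7 (gg): row=0 col=0 char='t'
After 8 (l): row=0 col=1 char='r'
After 9 (^): row=0 col=0 char='t'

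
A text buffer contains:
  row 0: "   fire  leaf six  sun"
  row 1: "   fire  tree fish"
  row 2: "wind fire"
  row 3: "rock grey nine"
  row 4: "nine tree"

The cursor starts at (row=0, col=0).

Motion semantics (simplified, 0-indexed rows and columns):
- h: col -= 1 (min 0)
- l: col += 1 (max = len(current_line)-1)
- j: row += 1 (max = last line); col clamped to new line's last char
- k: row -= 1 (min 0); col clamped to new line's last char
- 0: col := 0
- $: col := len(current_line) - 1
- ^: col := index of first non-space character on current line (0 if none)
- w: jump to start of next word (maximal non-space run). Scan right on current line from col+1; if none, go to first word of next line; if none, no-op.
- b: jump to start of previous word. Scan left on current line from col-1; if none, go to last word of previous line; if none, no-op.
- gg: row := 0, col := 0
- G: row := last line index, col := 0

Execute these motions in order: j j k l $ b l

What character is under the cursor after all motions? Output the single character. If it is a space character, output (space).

Answer: i

Derivation:
After 1 (j): row=1 col=0 char='_'
After 2 (j): row=2 col=0 char='w'
After 3 (k): row=1 col=0 char='_'
After 4 (l): row=1 col=1 char='_'
After 5 ($): row=1 col=17 char='h'
After 6 (b): row=1 col=14 char='f'
After 7 (l): row=1 col=15 char='i'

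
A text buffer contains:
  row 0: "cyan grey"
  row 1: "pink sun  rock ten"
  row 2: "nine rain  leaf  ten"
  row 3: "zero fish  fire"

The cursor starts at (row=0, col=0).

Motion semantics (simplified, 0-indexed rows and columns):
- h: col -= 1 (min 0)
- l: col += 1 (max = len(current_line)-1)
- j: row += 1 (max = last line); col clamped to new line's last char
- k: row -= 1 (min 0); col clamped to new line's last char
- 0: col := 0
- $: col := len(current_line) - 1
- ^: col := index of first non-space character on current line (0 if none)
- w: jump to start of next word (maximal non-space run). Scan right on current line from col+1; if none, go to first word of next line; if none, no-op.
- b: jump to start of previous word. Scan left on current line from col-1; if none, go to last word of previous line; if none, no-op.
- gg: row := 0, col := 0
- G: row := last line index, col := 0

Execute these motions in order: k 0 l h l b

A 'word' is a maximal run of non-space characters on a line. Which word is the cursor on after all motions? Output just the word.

After 1 (k): row=0 col=0 char='c'
After 2 (0): row=0 col=0 char='c'
After 3 (l): row=0 col=1 char='y'
After 4 (h): row=0 col=0 char='c'
After 5 (l): row=0 col=1 char='y'
After 6 (b): row=0 col=0 char='c'

Answer: cyan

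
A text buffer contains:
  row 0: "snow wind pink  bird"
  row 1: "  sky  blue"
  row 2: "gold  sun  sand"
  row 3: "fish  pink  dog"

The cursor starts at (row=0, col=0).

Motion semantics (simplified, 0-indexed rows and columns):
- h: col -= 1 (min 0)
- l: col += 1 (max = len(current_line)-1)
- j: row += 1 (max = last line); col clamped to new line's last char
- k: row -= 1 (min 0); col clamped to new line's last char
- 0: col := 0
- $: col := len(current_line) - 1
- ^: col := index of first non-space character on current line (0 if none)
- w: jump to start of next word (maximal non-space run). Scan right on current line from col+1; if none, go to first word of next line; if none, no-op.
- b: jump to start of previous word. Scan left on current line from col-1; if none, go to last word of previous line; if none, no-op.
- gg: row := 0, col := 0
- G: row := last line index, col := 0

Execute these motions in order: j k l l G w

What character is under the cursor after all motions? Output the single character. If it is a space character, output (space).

After 1 (j): row=1 col=0 char='_'
After 2 (k): row=0 col=0 char='s'
After 3 (l): row=0 col=1 char='n'
After 4 (l): row=0 col=2 char='o'
After 5 (G): row=3 col=0 char='f'
After 6 (w): row=3 col=6 char='p'

Answer: p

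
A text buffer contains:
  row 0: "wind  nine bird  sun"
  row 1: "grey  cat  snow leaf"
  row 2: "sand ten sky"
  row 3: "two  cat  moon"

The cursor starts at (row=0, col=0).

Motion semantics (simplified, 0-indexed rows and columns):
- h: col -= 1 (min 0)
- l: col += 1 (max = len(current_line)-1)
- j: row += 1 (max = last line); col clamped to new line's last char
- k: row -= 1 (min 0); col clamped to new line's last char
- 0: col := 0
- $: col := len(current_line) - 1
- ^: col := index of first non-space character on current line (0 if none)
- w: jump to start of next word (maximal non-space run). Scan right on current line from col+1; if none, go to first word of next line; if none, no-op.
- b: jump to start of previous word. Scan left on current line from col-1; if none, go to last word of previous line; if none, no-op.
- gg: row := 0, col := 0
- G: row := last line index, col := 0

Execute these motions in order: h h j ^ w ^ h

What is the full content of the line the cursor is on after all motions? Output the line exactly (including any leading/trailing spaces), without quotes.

After 1 (h): row=0 col=0 char='w'
After 2 (h): row=0 col=0 char='w'
After 3 (j): row=1 col=0 char='g'
After 4 (^): row=1 col=0 char='g'
After 5 (w): row=1 col=6 char='c'
After 6 (^): row=1 col=0 char='g'
After 7 (h): row=1 col=0 char='g'

Answer: grey  cat  snow leaf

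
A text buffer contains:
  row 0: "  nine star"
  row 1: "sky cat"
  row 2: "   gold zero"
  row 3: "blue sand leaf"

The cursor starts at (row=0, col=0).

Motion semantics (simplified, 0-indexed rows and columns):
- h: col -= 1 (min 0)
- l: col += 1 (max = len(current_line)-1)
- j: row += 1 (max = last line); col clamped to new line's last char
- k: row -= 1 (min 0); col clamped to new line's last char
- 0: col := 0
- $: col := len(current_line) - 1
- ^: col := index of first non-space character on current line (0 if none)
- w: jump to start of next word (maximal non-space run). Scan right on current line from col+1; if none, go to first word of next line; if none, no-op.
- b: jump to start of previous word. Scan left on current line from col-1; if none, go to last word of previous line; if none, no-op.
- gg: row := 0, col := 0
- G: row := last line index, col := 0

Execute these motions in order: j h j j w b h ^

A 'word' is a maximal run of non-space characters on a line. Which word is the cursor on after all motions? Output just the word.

After 1 (j): row=1 col=0 char='s'
After 2 (h): row=1 col=0 char='s'
After 3 (j): row=2 col=0 char='_'
After 4 (j): row=3 col=0 char='b'
After 5 (w): row=3 col=5 char='s'
After 6 (b): row=3 col=0 char='b'
After 7 (h): row=3 col=0 char='b'
After 8 (^): row=3 col=0 char='b'

Answer: blue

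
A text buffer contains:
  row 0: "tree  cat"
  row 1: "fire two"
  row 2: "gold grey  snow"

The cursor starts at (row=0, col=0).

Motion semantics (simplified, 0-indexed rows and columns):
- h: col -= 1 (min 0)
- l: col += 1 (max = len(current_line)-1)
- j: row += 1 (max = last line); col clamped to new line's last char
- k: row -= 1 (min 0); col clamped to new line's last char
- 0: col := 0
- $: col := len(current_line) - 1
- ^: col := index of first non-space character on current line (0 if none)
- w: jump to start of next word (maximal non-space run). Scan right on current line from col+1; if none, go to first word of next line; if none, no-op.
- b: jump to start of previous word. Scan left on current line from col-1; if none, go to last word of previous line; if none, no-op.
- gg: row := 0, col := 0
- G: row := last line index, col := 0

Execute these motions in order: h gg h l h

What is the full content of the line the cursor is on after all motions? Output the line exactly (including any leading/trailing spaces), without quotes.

After 1 (h): row=0 col=0 char='t'
After 2 (gg): row=0 col=0 char='t'
After 3 (h): row=0 col=0 char='t'
After 4 (l): row=0 col=1 char='r'
After 5 (h): row=0 col=0 char='t'

Answer: tree  cat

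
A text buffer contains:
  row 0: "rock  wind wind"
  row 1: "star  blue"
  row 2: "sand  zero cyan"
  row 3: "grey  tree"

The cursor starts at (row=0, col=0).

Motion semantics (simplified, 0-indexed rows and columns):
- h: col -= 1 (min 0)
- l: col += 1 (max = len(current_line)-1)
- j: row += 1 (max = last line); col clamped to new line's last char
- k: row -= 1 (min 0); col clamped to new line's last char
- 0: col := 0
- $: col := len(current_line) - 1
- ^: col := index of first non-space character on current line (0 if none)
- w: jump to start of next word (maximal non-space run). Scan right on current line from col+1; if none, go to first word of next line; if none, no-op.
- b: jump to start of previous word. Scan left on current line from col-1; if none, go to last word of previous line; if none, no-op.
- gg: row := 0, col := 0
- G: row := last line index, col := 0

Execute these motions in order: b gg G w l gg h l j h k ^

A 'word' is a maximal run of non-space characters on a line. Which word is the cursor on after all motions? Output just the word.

After 1 (b): row=0 col=0 char='r'
After 2 (gg): row=0 col=0 char='r'
After 3 (G): row=3 col=0 char='g'
After 4 (w): row=3 col=6 char='t'
After 5 (l): row=3 col=7 char='r'
After 6 (gg): row=0 col=0 char='r'
After 7 (h): row=0 col=0 char='r'
After 8 (l): row=0 col=1 char='o'
After 9 (j): row=1 col=1 char='t'
After 10 (h): row=1 col=0 char='s'
After 11 (k): row=0 col=0 char='r'
After 12 (^): row=0 col=0 char='r'

Answer: rock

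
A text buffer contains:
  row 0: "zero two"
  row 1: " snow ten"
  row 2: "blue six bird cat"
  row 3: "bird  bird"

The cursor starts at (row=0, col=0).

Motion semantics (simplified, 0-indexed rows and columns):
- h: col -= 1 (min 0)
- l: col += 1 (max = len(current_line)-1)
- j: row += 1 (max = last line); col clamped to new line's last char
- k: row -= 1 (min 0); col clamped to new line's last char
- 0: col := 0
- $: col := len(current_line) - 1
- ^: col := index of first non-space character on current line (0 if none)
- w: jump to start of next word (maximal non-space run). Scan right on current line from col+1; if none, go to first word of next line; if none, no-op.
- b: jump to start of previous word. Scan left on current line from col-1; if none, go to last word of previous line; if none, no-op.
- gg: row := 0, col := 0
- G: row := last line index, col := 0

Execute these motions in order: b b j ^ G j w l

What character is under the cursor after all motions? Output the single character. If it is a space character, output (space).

Answer: i

Derivation:
After 1 (b): row=0 col=0 char='z'
After 2 (b): row=0 col=0 char='z'
After 3 (j): row=1 col=0 char='_'
After 4 (^): row=1 col=1 char='s'
After 5 (G): row=3 col=0 char='b'
After 6 (j): row=3 col=0 char='b'
After 7 (w): row=3 col=6 char='b'
After 8 (l): row=3 col=7 char='i'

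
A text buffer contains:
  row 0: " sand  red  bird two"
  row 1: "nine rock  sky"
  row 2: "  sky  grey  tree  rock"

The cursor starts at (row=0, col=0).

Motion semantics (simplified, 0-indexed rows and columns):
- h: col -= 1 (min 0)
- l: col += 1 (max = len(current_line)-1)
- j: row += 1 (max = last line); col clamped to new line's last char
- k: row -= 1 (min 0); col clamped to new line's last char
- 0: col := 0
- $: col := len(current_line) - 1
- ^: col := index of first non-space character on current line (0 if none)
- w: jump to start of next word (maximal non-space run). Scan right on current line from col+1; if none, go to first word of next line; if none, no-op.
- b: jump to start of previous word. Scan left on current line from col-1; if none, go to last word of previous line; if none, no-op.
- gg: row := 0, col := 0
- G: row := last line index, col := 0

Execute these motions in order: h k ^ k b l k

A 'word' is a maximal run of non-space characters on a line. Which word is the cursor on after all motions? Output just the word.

After 1 (h): row=0 col=0 char='_'
After 2 (k): row=0 col=0 char='_'
After 3 (^): row=0 col=1 char='s'
After 4 (k): row=0 col=1 char='s'
After 5 (b): row=0 col=1 char='s'
After 6 (l): row=0 col=2 char='a'
After 7 (k): row=0 col=2 char='a'

Answer: sand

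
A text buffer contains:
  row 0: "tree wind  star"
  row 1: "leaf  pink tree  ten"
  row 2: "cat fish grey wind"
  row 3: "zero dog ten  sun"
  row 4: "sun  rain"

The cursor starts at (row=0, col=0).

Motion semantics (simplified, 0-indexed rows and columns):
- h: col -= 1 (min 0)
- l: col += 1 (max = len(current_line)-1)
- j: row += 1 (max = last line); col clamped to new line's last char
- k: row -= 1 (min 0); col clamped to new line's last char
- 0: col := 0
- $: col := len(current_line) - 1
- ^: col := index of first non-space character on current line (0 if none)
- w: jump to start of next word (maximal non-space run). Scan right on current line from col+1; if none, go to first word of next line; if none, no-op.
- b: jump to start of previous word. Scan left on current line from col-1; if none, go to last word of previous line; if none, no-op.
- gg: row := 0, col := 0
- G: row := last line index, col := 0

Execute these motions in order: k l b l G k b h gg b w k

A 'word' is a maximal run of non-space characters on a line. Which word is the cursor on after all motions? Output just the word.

After 1 (k): row=0 col=0 char='t'
After 2 (l): row=0 col=1 char='r'
After 3 (b): row=0 col=0 char='t'
After 4 (l): row=0 col=1 char='r'
After 5 (G): row=4 col=0 char='s'
After 6 (k): row=3 col=0 char='z'
After 7 (b): row=2 col=14 char='w'
After 8 (h): row=2 col=13 char='_'
After 9 (gg): row=0 col=0 char='t'
After 10 (b): row=0 col=0 char='t'
After 11 (w): row=0 col=5 char='w'
After 12 (k): row=0 col=5 char='w'

Answer: wind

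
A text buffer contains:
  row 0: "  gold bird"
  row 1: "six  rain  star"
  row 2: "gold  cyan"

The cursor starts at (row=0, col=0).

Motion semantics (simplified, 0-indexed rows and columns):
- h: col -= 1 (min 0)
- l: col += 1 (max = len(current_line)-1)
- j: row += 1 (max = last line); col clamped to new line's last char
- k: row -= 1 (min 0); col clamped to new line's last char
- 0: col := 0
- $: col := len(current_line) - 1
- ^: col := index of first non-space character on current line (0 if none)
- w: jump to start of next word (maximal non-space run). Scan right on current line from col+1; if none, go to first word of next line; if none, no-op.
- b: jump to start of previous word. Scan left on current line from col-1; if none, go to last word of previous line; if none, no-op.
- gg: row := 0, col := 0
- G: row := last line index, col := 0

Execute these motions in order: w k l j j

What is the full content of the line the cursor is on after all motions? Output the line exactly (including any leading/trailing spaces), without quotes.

Answer: gold  cyan

Derivation:
After 1 (w): row=0 col=2 char='g'
After 2 (k): row=0 col=2 char='g'
After 3 (l): row=0 col=3 char='o'
After 4 (j): row=1 col=3 char='_'
After 5 (j): row=2 col=3 char='d'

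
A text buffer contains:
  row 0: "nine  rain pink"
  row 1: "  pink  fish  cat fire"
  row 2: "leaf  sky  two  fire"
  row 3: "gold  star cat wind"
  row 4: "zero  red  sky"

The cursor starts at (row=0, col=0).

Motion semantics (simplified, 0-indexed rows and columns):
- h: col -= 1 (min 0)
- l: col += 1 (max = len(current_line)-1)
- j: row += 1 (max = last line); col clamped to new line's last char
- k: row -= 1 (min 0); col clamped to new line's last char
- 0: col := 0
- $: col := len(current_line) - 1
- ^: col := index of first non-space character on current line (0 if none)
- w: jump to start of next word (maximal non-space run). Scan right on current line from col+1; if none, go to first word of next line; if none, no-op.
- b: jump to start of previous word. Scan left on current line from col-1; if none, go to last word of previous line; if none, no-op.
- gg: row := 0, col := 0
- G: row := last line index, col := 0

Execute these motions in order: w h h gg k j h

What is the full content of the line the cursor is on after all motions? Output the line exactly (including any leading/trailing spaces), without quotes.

Answer:   pink  fish  cat fire

Derivation:
After 1 (w): row=0 col=6 char='r'
After 2 (h): row=0 col=5 char='_'
After 3 (h): row=0 col=4 char='_'
After 4 (gg): row=0 col=0 char='n'
After 5 (k): row=0 col=0 char='n'
After 6 (j): row=1 col=0 char='_'
After 7 (h): row=1 col=0 char='_'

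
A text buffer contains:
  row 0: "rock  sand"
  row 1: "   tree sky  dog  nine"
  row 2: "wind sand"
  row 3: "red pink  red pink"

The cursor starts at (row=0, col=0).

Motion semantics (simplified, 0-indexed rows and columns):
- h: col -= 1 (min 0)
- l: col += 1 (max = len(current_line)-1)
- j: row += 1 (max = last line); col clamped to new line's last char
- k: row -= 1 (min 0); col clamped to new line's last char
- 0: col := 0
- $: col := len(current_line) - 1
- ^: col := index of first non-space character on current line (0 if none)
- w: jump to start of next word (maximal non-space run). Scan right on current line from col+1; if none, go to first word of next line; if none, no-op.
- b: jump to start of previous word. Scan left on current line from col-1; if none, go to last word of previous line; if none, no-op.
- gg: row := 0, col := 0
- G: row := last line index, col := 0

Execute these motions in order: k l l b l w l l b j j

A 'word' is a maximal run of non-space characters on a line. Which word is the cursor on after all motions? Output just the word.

Answer: sand

Derivation:
After 1 (k): row=0 col=0 char='r'
After 2 (l): row=0 col=1 char='o'
After 3 (l): row=0 col=2 char='c'
After 4 (b): row=0 col=0 char='r'
After 5 (l): row=0 col=1 char='o'
After 6 (w): row=0 col=6 char='s'
After 7 (l): row=0 col=7 char='a'
After 8 (l): row=0 col=8 char='n'
After 9 (b): row=0 col=6 char='s'
After 10 (j): row=1 col=6 char='e'
After 11 (j): row=2 col=6 char='a'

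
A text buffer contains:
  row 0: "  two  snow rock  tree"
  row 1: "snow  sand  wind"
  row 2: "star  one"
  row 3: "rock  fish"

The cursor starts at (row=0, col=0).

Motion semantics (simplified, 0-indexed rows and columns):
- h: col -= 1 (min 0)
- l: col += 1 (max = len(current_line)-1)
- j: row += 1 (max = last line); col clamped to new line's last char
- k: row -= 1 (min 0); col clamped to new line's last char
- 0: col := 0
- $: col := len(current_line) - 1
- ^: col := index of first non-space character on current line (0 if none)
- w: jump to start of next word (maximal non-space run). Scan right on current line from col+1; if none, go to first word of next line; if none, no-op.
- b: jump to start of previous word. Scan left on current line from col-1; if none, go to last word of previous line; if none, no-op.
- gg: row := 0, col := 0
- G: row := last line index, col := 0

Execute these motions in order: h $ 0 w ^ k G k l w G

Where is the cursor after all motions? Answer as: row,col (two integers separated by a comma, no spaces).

After 1 (h): row=0 col=0 char='_'
After 2 ($): row=0 col=21 char='e'
After 3 (0): row=0 col=0 char='_'
After 4 (w): row=0 col=2 char='t'
After 5 (^): row=0 col=2 char='t'
After 6 (k): row=0 col=2 char='t'
After 7 (G): row=3 col=0 char='r'
After 8 (k): row=2 col=0 char='s'
After 9 (l): row=2 col=1 char='t'
After 10 (w): row=2 col=6 char='o'
After 11 (G): row=3 col=0 char='r'

Answer: 3,0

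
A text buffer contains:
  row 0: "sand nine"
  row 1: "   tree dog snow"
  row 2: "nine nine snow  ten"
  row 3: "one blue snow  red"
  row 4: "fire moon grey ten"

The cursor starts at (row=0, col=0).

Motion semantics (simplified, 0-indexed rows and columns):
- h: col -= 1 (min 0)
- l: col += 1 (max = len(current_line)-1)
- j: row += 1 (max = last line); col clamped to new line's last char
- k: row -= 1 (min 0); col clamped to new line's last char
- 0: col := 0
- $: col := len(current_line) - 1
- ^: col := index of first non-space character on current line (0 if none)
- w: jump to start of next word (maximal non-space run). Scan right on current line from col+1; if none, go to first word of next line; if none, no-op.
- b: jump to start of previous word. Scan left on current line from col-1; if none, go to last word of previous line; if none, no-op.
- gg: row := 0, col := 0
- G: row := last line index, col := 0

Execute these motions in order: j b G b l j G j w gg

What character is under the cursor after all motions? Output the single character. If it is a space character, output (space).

After 1 (j): row=1 col=0 char='_'
After 2 (b): row=0 col=5 char='n'
After 3 (G): row=4 col=0 char='f'
After 4 (b): row=3 col=15 char='r'
After 5 (l): row=3 col=16 char='e'
After 6 (j): row=4 col=16 char='e'
After 7 (G): row=4 col=0 char='f'
After 8 (j): row=4 col=0 char='f'
After 9 (w): row=4 col=5 char='m'
After 10 (gg): row=0 col=0 char='s'

Answer: s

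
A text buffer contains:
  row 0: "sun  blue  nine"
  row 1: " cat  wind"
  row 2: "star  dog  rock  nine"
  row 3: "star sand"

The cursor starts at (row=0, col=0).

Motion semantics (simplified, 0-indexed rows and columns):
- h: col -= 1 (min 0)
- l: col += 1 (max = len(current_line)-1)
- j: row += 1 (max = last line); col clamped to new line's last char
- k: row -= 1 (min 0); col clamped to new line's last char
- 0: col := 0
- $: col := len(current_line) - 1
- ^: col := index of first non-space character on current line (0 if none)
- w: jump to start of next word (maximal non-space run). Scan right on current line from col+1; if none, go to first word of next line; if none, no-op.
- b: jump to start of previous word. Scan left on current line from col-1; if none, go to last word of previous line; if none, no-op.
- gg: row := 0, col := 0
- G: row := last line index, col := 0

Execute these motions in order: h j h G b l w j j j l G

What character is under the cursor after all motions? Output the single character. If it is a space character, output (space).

Answer: s

Derivation:
After 1 (h): row=0 col=0 char='s'
After 2 (j): row=1 col=0 char='_'
After 3 (h): row=1 col=0 char='_'
After 4 (G): row=3 col=0 char='s'
After 5 (b): row=2 col=17 char='n'
After 6 (l): row=2 col=18 char='i'
After 7 (w): row=3 col=0 char='s'
After 8 (j): row=3 col=0 char='s'
After 9 (j): row=3 col=0 char='s'
After 10 (j): row=3 col=0 char='s'
After 11 (l): row=3 col=1 char='t'
After 12 (G): row=3 col=0 char='s'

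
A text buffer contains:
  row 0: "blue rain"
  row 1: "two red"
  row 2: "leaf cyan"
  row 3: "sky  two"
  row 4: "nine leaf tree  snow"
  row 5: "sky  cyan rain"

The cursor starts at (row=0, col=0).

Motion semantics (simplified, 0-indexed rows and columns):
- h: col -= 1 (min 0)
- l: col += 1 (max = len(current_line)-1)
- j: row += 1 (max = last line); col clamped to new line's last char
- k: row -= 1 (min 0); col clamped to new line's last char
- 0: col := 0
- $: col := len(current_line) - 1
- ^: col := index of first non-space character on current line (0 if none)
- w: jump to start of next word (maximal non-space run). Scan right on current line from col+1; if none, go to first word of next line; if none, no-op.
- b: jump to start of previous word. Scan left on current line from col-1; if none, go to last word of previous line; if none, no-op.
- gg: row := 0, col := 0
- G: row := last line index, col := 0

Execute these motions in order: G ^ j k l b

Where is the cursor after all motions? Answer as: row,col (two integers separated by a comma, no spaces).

After 1 (G): row=5 col=0 char='s'
After 2 (^): row=5 col=0 char='s'
After 3 (j): row=5 col=0 char='s'
After 4 (k): row=4 col=0 char='n'
After 5 (l): row=4 col=1 char='i'
After 6 (b): row=4 col=0 char='n'

Answer: 4,0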